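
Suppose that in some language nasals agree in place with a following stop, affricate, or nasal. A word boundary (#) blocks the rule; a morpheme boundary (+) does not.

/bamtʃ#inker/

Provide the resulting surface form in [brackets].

[baɲtʃ#iŋker]

/m/ before /tʃ/ (palatal) → [ɲ]
/n/ before /k/ (velar) → [ŋ]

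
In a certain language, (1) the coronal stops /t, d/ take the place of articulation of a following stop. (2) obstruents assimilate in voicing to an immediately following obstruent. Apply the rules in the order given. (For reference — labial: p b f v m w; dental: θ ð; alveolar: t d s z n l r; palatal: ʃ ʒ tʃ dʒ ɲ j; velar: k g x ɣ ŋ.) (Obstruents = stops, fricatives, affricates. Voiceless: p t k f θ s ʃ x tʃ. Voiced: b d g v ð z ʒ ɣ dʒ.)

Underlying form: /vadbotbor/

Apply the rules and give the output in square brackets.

[vabbobbor]

Rule 1: /d/ before /b/ (labial) → [b]
Rule 1: /t/ before /b/ (labial) → [p]
After rule 1: vabbopbor
Rule 2: /p/ before /b/ (voiced) → [b]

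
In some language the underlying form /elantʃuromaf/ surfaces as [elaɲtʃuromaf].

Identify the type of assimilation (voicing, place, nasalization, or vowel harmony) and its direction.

place assimilation, regressive

/n/→[ɲ].
Each target copies a feature from the following segment, so the direction is regressive.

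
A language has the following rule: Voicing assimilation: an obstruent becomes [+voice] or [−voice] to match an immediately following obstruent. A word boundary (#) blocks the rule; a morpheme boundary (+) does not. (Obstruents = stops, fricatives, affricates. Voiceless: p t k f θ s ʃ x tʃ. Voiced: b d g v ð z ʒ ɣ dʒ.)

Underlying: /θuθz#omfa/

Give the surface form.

[θuðz#omfa]

/θ/ before /z/ (voiced) → [ð]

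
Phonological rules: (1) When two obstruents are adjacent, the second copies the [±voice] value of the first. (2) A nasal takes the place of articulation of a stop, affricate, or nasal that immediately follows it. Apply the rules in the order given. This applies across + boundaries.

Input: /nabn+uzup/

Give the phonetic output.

[nabn+uzup]

Rule 1: no segment meets the rule's conditions; no change.
After rule 1: nabn+uzup
Rule 2: no segment meets the rule's conditions; no change.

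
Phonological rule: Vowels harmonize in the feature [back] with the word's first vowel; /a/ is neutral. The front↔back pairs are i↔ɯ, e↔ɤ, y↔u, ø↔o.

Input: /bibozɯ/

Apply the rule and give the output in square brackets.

[bibøzi]

/o/ harmonizes with /i/ ([-back]) → [ø]
/ɯ/ harmonizes with /i/ ([-back]) → [i]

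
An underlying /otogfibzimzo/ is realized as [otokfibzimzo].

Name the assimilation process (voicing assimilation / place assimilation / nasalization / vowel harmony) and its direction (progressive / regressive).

voicing assimilation, regressive

/g/→[k].
Each target copies a feature from the following segment, so the direction is regressive.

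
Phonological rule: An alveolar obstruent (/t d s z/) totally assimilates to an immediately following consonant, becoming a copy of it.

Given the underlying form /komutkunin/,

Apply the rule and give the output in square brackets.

[komukkunin]

/t/ before /k/ → [k] (total assimilation)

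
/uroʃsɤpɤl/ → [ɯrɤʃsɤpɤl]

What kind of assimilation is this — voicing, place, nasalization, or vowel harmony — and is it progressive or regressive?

vowel harmony, regressive

/u/→[ɯ] /o/→[ɤ].
Vowels agree with the last vowel, so the harmony is regressive.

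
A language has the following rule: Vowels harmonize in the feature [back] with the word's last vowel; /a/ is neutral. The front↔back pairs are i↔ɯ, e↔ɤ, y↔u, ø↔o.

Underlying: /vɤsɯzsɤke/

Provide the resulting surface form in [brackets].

[vesizseke]

/ɤ/ harmonizes with /e/ ([-back]) → [e]
/ɯ/ harmonizes with /e/ ([-back]) → [i]
/ɤ/ harmonizes with /e/ ([-back]) → [e]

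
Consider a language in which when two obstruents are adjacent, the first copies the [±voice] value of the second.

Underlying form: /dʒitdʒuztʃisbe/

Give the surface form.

[dʒiddʒustʃizbe]

/t/ before /dʒ/ (voiced) → [d]
/z/ before /tʃ/ (voiceless) → [s]
/s/ before /b/ (voiced) → [z]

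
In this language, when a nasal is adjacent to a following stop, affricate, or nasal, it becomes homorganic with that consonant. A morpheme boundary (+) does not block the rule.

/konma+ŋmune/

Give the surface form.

/n/ before /m/ (labial) → [m]
/ŋ/ before /m/ (labial) → [m]

[komma+mmune]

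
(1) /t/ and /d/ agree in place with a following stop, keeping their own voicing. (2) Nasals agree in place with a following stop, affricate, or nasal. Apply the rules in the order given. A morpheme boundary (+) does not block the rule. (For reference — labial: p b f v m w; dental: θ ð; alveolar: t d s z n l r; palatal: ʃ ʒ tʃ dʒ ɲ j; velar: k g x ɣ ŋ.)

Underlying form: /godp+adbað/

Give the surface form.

[gobp+abbað]

Rule 1: /d/ before /p/ (labial) → [b]
Rule 1: /d/ before /b/ (labial) → [b]
After rule 1: gobp+abbað
Rule 2: no segment meets the rule's conditions; no change.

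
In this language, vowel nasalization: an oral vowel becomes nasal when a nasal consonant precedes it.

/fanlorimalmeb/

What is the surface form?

[fanlorimãlmẽb]

/a/ after nasal /m/ → [ã]
/e/ after nasal /m/ → [ẽ]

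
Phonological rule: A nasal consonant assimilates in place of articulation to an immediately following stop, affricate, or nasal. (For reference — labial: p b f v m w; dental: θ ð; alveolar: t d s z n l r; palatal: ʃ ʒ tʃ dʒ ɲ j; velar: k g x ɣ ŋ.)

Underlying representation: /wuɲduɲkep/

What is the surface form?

/ɲ/ before /d/ (alveolar) → [n]
/ɲ/ before /k/ (velar) → [ŋ]

[wunduŋkep]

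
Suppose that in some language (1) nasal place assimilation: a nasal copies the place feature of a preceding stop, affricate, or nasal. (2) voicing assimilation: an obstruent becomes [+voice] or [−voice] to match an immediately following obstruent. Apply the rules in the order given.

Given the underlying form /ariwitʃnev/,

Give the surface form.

Rule 1: /n/ after /tʃ/ (palatal) → [ɲ]
After rule 1: ariwitʃɲev
Rule 2: no segment meets the rule's conditions; no change.

[ariwitʃɲev]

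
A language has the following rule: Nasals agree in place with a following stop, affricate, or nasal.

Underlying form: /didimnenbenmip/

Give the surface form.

/m/ before /n/ (alveolar) → [n]
/n/ before /b/ (labial) → [m]
/n/ before /m/ (labial) → [m]

[didinnembemmip]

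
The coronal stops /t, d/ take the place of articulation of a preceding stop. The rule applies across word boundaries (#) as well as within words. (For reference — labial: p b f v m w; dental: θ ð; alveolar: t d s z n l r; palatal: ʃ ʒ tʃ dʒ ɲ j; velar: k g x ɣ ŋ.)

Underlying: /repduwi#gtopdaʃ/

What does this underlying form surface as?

[repbuwi#gkopbaʃ]

/d/ after /p/ (labial) → [b]
/t/ after /g/ (velar) → [k]
/d/ after /p/ (labial) → [b]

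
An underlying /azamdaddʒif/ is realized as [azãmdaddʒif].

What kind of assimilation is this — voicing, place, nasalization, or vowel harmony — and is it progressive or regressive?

nasalization, regressive

/a/→[ã].
Each target copies a feature from the following segment, so the direction is regressive.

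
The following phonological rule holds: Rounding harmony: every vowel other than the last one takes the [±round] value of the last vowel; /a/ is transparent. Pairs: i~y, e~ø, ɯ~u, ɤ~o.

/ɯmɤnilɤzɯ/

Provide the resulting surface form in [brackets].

no segment meets the rule's conditions; no change.

[ɯmɤnilɤzɯ]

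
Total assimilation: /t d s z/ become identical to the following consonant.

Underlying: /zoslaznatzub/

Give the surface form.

[zollannazzub]

/s/ before /l/ → [l] (total assimilation)
/z/ before /n/ → [n] (total assimilation)
/t/ before /z/ → [z] (total assimilation)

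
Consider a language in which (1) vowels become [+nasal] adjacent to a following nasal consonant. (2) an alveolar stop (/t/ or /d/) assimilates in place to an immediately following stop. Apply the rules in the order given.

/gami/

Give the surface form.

[gãmi]

Rule 1: /a/ before nasal /m/ → [ã]
After rule 1: gãmi
Rule 2: no segment meets the rule's conditions; no change.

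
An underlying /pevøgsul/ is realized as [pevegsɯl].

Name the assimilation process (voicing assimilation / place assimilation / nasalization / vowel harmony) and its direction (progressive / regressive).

vowel harmony, progressive

/ø/→[e] /u/→[ɯ].
Vowels agree with the first vowel, so the harmony is progressive.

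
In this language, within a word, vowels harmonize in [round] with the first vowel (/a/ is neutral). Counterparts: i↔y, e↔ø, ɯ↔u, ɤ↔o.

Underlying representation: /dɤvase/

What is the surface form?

[dɤvase]

no segment meets the rule's conditions; no change.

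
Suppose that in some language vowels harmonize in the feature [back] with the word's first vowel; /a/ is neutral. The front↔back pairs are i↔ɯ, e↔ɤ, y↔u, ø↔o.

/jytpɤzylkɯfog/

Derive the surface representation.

[jytpezylkiføg]

/ɤ/ harmonizes with /y/ ([-back]) → [e]
/ɯ/ harmonizes with /y/ ([-back]) → [i]
/o/ harmonizes with /y/ ([-back]) → [ø]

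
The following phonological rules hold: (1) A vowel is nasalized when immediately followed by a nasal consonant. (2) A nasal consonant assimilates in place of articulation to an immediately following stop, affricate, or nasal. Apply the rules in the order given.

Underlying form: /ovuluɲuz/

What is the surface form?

[ovulũɲuz]

Rule 1: /u/ before nasal /ɲ/ → [ũ]
After rule 1: ovulũɲuz
Rule 2: no segment meets the rule's conditions; no change.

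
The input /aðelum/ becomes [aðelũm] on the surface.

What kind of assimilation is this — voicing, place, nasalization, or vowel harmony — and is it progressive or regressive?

nasalization, regressive

/u/→[ũ].
Each target copies a feature from the following segment, so the direction is regressive.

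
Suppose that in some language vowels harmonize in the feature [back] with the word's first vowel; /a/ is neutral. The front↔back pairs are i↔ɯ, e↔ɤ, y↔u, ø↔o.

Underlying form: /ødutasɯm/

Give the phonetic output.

/u/ harmonizes with /ø/ ([-back]) → [y]
/ɯ/ harmonizes with /ø/ ([-back]) → [i]

[ødytasim]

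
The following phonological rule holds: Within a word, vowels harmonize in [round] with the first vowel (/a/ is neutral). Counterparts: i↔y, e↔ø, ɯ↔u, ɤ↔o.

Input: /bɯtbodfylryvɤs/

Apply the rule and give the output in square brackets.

[bɯtbɤdfilrivɤs]

/o/ harmonizes with /ɯ/ ([-round]) → [ɤ]
/y/ harmonizes with /ɯ/ ([-round]) → [i]
/y/ harmonizes with /ɯ/ ([-round]) → [i]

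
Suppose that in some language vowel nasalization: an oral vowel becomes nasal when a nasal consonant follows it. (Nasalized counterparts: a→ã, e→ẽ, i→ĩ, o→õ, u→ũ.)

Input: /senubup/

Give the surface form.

/e/ before nasal /n/ → [ẽ]

[sẽnubup]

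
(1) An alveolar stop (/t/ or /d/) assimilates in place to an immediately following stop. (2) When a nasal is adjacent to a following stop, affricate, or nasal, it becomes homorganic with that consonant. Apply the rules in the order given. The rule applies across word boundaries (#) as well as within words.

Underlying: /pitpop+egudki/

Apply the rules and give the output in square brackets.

Rule 1: /t/ before /p/ (labial) → [p]
Rule 1: /d/ before /k/ (velar) → [g]
After rule 1: pippop+egugki
Rule 2: no segment meets the rule's conditions; no change.

[pippop+egugki]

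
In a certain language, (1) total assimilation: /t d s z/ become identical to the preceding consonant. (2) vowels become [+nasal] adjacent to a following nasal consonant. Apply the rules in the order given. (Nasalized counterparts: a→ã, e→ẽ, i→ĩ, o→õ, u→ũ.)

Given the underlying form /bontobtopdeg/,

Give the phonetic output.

Rule 1: /t/ after /n/ → [n] (total assimilation)
Rule 1: /t/ after /b/ → [b] (total assimilation)
Rule 1: /d/ after /p/ → [p] (total assimilation)
After rule 1: bonnobboppeg
Rule 2: /o/ before nasal /n/ → [õ]

[bõnnobboppeg]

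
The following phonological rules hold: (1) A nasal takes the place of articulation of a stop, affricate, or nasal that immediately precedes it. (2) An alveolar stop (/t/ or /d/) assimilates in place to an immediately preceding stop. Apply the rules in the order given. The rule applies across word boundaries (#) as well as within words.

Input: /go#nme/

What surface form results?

[go#nne]

Rule 1: /m/ after /n/ (alveolar) → [n]
After rule 1: go#nne
Rule 2: no segment meets the rule's conditions; no change.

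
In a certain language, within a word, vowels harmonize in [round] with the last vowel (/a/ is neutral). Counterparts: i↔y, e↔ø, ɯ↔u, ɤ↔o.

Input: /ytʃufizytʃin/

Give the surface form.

[itʃɯfizitʃin]

/y/ harmonizes with /i/ ([-round]) → [i]
/u/ harmonizes with /i/ ([-round]) → [ɯ]
/y/ harmonizes with /i/ ([-round]) → [i]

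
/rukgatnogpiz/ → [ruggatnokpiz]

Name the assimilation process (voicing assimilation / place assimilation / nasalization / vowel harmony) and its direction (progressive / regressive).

/k/→[g] /g/→[k].
Each target copies a feature from the following segment, so the direction is regressive.

voicing assimilation, regressive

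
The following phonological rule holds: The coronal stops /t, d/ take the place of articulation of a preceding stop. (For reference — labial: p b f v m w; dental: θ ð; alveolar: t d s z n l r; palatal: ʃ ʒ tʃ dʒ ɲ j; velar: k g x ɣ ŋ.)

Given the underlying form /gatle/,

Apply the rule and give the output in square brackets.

[gatle]

no segment meets the rule's conditions; no change.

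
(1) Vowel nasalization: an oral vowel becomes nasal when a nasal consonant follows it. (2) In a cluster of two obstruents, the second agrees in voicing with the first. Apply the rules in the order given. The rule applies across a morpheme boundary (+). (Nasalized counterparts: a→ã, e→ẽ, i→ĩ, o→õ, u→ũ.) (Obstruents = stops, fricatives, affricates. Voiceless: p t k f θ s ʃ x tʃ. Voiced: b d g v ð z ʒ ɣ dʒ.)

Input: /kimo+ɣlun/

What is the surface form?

[kĩmo+ɣlũn]

Rule 1: /i/ before nasal /m/ → [ĩ]
Rule 1: /u/ before nasal /n/ → [ũ]
After rule 1: kĩmo+ɣlũn
Rule 2: no segment meets the rule's conditions; no change.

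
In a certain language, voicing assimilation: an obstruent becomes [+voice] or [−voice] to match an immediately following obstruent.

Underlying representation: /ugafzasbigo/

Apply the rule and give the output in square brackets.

[ugavzazbigo]

/f/ before /z/ (voiced) → [v]
/s/ before /b/ (voiced) → [z]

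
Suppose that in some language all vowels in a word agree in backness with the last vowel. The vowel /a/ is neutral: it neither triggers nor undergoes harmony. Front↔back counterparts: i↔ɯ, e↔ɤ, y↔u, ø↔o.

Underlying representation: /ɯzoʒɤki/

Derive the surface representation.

/ɯ/ harmonizes with /i/ ([-back]) → [i]
/o/ harmonizes with /i/ ([-back]) → [ø]
/ɤ/ harmonizes with /i/ ([-back]) → [e]

[izøʒeki]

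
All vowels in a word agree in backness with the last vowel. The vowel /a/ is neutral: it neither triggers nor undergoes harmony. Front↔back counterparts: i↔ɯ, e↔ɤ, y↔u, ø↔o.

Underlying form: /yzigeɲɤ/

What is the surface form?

[uzɯgɤɲɤ]

/y/ harmonizes with /ɤ/ ([+back]) → [u]
/i/ harmonizes with /ɤ/ ([+back]) → [ɯ]
/e/ harmonizes with /ɤ/ ([+back]) → [ɤ]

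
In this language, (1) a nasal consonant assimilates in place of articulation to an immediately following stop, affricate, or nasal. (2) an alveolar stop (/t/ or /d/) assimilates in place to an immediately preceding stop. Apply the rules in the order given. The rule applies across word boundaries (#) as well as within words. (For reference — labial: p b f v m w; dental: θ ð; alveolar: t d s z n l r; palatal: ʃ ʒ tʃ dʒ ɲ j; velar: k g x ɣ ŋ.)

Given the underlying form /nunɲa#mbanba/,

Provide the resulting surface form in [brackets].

Rule 1: /n/ before /ɲ/ (palatal) → [ɲ]
Rule 1: /n/ before /b/ (labial) → [m]
After rule 1: nuɲɲa#mbamba
Rule 2: no segment meets the rule's conditions; no change.

[nuɲɲa#mbamba]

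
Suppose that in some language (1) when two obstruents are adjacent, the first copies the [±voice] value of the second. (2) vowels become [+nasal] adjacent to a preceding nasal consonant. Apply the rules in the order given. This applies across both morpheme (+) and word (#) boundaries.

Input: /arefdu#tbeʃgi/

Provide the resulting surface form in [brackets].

Rule 1: /f/ before /d/ (voiced) → [v]
Rule 1: /t/ before /b/ (voiced) → [d]
Rule 1: /ʃ/ before /g/ (voiced) → [ʒ]
After rule 1: arevdu#dbeʒgi
Rule 2: no segment meets the rule's conditions; no change.

[arevdu#dbeʒgi]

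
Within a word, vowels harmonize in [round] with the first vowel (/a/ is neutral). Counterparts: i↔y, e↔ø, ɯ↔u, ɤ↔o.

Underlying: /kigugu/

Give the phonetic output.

[kigɯgɯ]

/u/ harmonizes with /i/ ([-round]) → [ɯ]
/u/ harmonizes with /i/ ([-round]) → [ɯ]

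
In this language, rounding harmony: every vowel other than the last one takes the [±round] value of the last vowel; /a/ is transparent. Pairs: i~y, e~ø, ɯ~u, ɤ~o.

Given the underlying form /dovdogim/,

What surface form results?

[dɤvdɤgim]

/o/ harmonizes with /i/ ([-round]) → [ɤ]
/o/ harmonizes with /i/ ([-round]) → [ɤ]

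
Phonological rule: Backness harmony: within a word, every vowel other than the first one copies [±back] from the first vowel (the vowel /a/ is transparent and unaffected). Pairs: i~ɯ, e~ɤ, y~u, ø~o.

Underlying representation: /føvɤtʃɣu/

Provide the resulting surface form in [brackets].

/ɤ/ harmonizes with /ø/ ([-back]) → [e]
/u/ harmonizes with /ø/ ([-back]) → [y]

[føvetʃɣy]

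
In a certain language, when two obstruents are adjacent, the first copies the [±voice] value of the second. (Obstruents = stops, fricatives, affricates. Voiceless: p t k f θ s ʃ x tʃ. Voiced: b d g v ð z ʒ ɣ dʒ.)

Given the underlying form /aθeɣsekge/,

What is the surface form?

[aθexsegge]

/ɣ/ before /s/ (voiceless) → [x]
/k/ before /g/ (voiced) → [g]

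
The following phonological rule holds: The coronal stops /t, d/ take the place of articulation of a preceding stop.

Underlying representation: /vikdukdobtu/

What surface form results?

[vikgukgobpu]

/d/ after /k/ (velar) → [g]
/d/ after /k/ (velar) → [g]
/t/ after /b/ (labial) → [p]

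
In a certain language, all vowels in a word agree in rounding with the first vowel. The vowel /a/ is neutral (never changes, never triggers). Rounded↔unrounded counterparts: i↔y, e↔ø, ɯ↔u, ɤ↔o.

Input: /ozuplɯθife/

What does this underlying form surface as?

/ɯ/ harmonizes with /o/ ([+round]) → [u]
/i/ harmonizes with /o/ ([+round]) → [y]
/e/ harmonizes with /o/ ([+round]) → [ø]

[ozupluθyfø]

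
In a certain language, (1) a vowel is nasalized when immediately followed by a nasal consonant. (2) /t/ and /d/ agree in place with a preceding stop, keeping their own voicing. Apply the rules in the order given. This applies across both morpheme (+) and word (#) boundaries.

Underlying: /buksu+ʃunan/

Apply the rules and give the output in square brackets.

Rule 1: /u/ before nasal /n/ → [ũ]
Rule 1: /a/ before nasal /n/ → [ã]
After rule 1: buksu+ʃũnãn
Rule 2: no segment meets the rule's conditions; no change.

[buksu+ʃũnãn]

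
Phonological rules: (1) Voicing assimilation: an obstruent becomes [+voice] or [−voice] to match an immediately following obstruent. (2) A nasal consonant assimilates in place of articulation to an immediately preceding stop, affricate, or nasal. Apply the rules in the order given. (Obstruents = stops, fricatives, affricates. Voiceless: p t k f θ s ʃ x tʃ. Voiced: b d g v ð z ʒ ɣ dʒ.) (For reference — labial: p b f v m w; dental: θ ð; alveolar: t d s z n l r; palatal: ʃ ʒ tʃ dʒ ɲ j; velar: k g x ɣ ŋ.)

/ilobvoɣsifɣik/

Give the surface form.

Rule 1: /ɣ/ before /s/ (voiceless) → [x]
Rule 1: /f/ before /ɣ/ (voiced) → [v]
After rule 1: ilobvoxsivɣik
Rule 2: no segment meets the rule's conditions; no change.

[ilobvoxsivɣik]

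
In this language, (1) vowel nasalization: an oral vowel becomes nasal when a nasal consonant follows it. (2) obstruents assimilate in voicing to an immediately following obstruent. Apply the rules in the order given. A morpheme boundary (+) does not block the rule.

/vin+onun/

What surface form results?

Rule 1: /i/ before nasal /n/ → [ĩ]
Rule 1: /o/ before nasal /n/ → [õ]
Rule 1: /u/ before nasal /n/ → [ũ]
After rule 1: vĩn+õnũn
Rule 2: no segment meets the rule's conditions; no change.

[vĩn+õnũn]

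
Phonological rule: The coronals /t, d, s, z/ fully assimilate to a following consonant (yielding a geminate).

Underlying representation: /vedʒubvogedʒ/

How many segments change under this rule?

0

No segment meets the rule's conditions.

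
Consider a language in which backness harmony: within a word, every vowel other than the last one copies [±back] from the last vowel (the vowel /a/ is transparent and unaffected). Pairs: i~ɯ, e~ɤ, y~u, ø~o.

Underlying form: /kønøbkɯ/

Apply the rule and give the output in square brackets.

[konobkɯ]

/ø/ harmonizes with /ɯ/ ([+back]) → [o]
/ø/ harmonizes with /ɯ/ ([+back]) → [o]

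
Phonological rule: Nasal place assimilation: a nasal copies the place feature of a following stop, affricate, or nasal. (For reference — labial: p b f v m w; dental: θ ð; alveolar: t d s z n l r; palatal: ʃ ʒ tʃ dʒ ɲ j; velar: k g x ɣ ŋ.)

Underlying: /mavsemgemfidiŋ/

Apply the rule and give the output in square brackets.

/m/ before /g/ (velar) → [ŋ]

[mavseŋgemfidiŋ]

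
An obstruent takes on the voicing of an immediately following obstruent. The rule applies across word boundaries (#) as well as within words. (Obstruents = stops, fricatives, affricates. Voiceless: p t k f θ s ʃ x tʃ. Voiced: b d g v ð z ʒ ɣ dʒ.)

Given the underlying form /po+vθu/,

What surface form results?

/v/ before /θ/ (voiceless) → [f]

[po+fθu]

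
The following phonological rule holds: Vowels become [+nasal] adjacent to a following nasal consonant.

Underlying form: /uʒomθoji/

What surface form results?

/o/ before nasal /m/ → [õ]

[uʒõmθoji]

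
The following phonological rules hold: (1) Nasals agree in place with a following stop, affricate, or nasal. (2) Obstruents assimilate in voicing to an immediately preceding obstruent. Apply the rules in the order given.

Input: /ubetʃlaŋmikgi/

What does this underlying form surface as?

[ubetʃlammikki]

Rule 1: /ŋ/ before /m/ (labial) → [m]
After rule 1: ubetʃlammikgi
Rule 2: /g/ after /k/ (voiceless) → [k]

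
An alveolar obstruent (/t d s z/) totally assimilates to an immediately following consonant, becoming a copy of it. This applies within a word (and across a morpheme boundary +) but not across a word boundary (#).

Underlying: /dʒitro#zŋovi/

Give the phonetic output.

[dʒirro#ŋŋovi]

/t/ before /r/ → [r] (total assimilation)
/z/ before /ŋ/ → [ŋ] (total assimilation)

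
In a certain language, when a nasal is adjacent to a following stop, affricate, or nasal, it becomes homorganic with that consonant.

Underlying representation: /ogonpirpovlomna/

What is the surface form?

/n/ before /p/ (labial) → [m]
/m/ before /n/ (alveolar) → [n]

[ogompirpovlonna]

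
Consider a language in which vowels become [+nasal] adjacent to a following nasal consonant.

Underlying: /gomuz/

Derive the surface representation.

[gõmuz]

/o/ before nasal /m/ → [õ]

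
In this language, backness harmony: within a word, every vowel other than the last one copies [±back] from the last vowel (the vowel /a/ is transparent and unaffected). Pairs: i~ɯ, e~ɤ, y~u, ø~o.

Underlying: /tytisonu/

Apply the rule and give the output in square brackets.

[tutɯsonu]

/y/ harmonizes with /u/ ([+back]) → [u]
/i/ harmonizes with /u/ ([+back]) → [ɯ]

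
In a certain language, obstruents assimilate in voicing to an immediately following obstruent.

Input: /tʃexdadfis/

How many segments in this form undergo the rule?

/x/ before /d/ (voiced) → [ɣ]
/d/ before /f/ (voiceless) → [t]
2 segments change.

2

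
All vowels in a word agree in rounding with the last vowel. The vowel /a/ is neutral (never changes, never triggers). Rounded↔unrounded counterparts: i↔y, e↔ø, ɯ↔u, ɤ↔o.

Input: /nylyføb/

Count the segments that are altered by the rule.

0

No segment meets the rule's conditions.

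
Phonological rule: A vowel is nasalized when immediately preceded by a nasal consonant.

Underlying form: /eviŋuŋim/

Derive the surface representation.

[eviŋũŋĩm]

/u/ after nasal /ŋ/ → [ũ]
/i/ after nasal /ŋ/ → [ĩ]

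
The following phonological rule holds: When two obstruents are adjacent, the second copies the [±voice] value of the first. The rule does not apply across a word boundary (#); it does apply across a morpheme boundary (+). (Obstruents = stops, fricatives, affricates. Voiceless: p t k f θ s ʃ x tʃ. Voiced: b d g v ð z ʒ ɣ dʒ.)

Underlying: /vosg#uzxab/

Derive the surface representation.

/g/ after /s/ (voiceless) → [k]
/x/ after /z/ (voiced) → [ɣ]

[vosk#uzɣab]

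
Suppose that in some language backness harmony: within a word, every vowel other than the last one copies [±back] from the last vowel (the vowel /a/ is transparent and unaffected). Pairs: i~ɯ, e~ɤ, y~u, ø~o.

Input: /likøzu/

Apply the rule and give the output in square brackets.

[lɯkozu]

/i/ harmonizes with /u/ ([+back]) → [ɯ]
/ø/ harmonizes with /u/ ([+back]) → [o]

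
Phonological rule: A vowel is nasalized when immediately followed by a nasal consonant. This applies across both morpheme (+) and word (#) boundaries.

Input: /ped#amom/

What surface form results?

[ped#ãmõm]

/a/ before nasal /m/ → [ã]
/o/ before nasal /m/ → [õ]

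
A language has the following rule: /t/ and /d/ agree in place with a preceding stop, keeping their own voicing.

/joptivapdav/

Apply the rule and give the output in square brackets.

[joppivapbav]

/t/ after /p/ (labial) → [p]
/d/ after /p/ (labial) → [b]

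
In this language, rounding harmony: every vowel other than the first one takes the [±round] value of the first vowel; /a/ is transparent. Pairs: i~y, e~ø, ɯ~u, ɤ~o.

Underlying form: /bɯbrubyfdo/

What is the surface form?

/u/ harmonizes with /ɯ/ ([-round]) → [ɯ]
/y/ harmonizes with /ɯ/ ([-round]) → [i]
/o/ harmonizes with /ɯ/ ([-round]) → [ɤ]

[bɯbrɯbifdɤ]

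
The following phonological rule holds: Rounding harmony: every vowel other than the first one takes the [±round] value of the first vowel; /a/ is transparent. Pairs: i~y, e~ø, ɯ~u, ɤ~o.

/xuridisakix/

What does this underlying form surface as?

[xurydysakyx]

/i/ harmonizes with /u/ ([+round]) → [y]
/i/ harmonizes with /u/ ([+round]) → [y]
/i/ harmonizes with /u/ ([+round]) → [y]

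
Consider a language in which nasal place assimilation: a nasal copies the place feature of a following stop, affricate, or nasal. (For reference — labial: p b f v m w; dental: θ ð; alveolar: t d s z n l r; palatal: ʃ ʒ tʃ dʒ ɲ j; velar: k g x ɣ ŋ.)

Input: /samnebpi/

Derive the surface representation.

[sannebpi]

/m/ before /n/ (alveolar) → [n]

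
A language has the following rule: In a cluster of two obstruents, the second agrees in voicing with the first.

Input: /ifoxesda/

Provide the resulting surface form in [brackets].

[ifoxesta]

/d/ after /s/ (voiceless) → [t]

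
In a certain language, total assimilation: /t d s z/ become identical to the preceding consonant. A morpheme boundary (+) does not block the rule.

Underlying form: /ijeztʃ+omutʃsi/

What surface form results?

/s/ after /tʃ/ → [tʃ] (total assimilation)

[ijeztʃ+omutʃtʃi]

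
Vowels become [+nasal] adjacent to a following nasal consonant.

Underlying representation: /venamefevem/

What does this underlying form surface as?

[vẽnãmefevẽm]

/e/ before nasal /n/ → [ẽ]
/a/ before nasal /m/ → [ã]
/e/ before nasal /m/ → [ẽ]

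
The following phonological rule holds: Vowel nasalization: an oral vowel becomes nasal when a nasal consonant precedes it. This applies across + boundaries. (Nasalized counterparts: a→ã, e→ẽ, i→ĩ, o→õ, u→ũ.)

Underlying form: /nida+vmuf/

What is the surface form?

[nĩda+vmũf]

/i/ after nasal /n/ → [ĩ]
/u/ after nasal /m/ → [ũ]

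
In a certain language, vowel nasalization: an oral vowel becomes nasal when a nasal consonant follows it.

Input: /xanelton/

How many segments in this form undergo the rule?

2

/a/ before nasal /n/ → [ã]
/o/ before nasal /n/ → [õ]
2 segments change.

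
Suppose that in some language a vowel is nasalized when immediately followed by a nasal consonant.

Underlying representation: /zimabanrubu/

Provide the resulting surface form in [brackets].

/i/ before nasal /m/ → [ĩ]
/a/ before nasal /n/ → [ã]

[zĩmabãnrubu]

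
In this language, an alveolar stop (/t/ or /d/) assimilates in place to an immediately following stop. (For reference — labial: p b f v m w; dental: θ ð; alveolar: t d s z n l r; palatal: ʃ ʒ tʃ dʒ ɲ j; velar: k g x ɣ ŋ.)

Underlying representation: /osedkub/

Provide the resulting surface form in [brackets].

/d/ before /k/ (velar) → [g]

[osegkub]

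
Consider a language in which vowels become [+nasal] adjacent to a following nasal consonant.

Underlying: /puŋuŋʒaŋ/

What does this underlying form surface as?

/u/ before nasal /ŋ/ → [ũ]
/u/ before nasal /ŋ/ → [ũ]
/a/ before nasal /ŋ/ → [ã]

[pũŋũŋʒãŋ]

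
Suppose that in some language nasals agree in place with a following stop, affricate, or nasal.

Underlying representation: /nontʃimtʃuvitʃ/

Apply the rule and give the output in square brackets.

/n/ before /tʃ/ (palatal) → [ɲ]
/m/ before /tʃ/ (palatal) → [ɲ]

[noɲtʃiɲtʃuvitʃ]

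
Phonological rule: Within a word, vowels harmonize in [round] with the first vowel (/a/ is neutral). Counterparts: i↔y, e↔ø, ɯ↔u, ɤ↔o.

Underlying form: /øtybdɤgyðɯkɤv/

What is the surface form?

[øtybdogyðukov]

/ɤ/ harmonizes with /ø/ ([+round]) → [o]
/ɯ/ harmonizes with /ø/ ([+round]) → [u]
/ɤ/ harmonizes with /ø/ ([+round]) → [o]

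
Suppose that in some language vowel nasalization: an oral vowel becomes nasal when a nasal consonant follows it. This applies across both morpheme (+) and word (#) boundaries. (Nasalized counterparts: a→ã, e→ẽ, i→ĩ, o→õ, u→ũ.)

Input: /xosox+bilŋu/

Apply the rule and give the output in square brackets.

no segment meets the rule's conditions; no change.

[xosox+bilŋu]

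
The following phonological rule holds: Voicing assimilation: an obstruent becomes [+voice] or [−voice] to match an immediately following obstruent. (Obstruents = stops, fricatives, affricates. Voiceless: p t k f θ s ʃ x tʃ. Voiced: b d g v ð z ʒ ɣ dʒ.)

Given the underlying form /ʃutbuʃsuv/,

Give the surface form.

[ʃudbuʃsuv]

/t/ before /b/ (voiced) → [d]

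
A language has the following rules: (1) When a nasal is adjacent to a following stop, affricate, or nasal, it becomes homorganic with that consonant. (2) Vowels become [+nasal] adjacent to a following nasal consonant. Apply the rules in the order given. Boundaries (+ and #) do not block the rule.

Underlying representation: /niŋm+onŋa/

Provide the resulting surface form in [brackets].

Rule 1: /ŋ/ before /m/ (labial) → [m]
Rule 1: /n/ before /ŋ/ (velar) → [ŋ]
After rule 1: nimm+oŋŋa
Rule 2: /i/ before nasal /m/ → [ĩ]
Rule 2: /o/ before nasal /ŋ/ → [õ]

[nĩmm+õŋŋa]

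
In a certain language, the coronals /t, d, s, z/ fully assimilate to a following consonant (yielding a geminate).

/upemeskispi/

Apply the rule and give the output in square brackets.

/s/ before /k/ → [k] (total assimilation)
/s/ before /p/ → [p] (total assimilation)

[upemekkippi]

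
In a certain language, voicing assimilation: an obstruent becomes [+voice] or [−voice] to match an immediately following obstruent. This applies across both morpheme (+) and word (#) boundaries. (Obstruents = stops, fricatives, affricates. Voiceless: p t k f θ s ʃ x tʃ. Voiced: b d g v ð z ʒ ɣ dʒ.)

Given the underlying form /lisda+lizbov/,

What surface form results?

/s/ before /d/ (voiced) → [z]

[lizda+lizbov]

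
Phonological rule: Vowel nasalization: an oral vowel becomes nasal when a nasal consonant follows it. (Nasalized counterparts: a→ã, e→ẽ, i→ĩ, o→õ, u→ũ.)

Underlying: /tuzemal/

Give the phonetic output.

/e/ before nasal /m/ → [ẽ]

[tuzẽmal]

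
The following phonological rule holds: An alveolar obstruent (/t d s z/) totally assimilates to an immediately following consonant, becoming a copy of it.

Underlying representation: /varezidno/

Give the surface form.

[varezinno]

/d/ before /n/ → [n] (total assimilation)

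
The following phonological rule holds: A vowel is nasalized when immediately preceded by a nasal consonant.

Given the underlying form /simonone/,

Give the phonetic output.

/o/ after nasal /m/ → [õ]
/o/ after nasal /n/ → [õ]
/e/ after nasal /n/ → [ẽ]

[simõnõnẽ]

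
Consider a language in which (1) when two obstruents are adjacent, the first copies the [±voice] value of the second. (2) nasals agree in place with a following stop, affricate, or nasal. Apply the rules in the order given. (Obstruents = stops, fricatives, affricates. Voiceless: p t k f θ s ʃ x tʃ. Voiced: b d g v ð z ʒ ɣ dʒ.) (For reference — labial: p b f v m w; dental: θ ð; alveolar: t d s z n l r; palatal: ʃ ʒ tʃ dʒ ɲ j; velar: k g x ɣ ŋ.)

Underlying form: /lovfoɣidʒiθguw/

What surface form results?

Rule 1: /v/ before /f/ (voiceless) → [f]
Rule 1: /θ/ before /g/ (voiced) → [ð]
After rule 1: loffoɣidʒiðguw
Rule 2: no segment meets the rule's conditions; no change.

[loffoɣidʒiðguw]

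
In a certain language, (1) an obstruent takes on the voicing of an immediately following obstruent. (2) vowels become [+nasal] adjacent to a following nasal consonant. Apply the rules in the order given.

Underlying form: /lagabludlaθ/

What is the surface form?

Rule 1: no segment meets the rule's conditions; no change.
After rule 1: lagabludlaθ
Rule 2: no segment meets the rule's conditions; no change.

[lagabludlaθ]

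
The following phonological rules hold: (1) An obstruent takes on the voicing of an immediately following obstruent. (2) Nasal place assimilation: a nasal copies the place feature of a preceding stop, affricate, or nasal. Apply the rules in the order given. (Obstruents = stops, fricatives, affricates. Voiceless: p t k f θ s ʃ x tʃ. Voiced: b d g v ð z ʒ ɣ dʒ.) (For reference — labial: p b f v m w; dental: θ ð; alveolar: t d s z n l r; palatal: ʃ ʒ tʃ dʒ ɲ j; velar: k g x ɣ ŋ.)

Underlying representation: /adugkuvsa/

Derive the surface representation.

[adukkufsa]

Rule 1: /g/ before /k/ (voiceless) → [k]
Rule 1: /v/ before /s/ (voiceless) → [f]
After rule 1: adukkufsa
Rule 2: no segment meets the rule's conditions; no change.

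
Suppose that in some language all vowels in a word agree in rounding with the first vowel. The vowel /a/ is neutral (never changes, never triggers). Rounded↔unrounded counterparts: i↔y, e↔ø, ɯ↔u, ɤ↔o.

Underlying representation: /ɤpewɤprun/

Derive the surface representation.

[ɤpewɤprɯn]

/u/ harmonizes with /ɤ/ ([-round]) → [ɯ]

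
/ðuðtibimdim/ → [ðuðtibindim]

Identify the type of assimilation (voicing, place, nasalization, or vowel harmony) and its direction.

/m/→[n].
Each target copies a feature from the following segment, so the direction is regressive.

place assimilation, regressive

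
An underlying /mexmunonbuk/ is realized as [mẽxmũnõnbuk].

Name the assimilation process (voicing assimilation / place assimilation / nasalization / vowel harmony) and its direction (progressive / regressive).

nasalization, progressive

/e/→[ẽ] /u/→[ũ] /o/→[õ].
Each target copies a feature from the preceding segment, so the direction is progressive.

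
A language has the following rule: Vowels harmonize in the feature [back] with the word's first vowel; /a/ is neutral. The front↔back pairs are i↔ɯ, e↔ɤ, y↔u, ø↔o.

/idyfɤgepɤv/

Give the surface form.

[idyfegepev]

/ɤ/ harmonizes with /i/ ([-back]) → [e]
/ɤ/ harmonizes with /i/ ([-back]) → [e]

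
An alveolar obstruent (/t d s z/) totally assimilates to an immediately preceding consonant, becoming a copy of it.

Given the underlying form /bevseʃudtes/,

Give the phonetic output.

[bevveʃuddes]

/s/ after /v/ → [v] (total assimilation)
/t/ after /d/ → [d] (total assimilation)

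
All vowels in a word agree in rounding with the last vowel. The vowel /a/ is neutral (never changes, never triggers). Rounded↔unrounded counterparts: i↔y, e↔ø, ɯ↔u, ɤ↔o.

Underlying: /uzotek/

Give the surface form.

/u/ harmonizes with /e/ ([-round]) → [ɯ]
/o/ harmonizes with /e/ ([-round]) → [ɤ]

[ɯzɤtek]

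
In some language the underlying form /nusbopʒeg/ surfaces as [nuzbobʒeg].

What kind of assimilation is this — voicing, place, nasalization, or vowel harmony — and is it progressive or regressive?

voicing assimilation, regressive

/s/→[z] /p/→[b].
Each target copies a feature from the following segment, so the direction is regressive.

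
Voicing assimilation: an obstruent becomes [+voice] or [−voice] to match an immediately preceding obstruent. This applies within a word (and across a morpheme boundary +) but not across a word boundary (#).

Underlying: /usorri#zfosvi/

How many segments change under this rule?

/f/ after /z/ (voiced) → [v]
/v/ after /s/ (voiceless) → [f]
2 segments change.

2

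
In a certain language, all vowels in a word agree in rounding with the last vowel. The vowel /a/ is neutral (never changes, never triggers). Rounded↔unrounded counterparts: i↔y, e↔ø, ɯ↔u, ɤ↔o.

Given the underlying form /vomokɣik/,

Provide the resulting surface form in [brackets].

/o/ harmonizes with /i/ ([-round]) → [ɤ]
/o/ harmonizes with /i/ ([-round]) → [ɤ]

[vɤmɤkɣik]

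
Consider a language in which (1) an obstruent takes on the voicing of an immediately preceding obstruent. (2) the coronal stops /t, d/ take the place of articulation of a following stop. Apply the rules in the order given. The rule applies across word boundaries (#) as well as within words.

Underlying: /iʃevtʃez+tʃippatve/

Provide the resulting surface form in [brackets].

[iʃevdʒez+dʒippatfe]

Rule 1: /tʃ/ after /v/ (voiced) → [dʒ]
Rule 1: /tʃ/ after /z/ (voiced) → [dʒ]
Rule 1: /v/ after /t/ (voiceless) → [f]
After rule 1: iʃevdʒez+dʒippatfe
Rule 2: no segment meets the rule's conditions; no change.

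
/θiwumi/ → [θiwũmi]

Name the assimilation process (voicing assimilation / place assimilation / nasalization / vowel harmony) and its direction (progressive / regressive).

/u/→[ũ].
Each target copies a feature from the following segment, so the direction is regressive.

nasalization, regressive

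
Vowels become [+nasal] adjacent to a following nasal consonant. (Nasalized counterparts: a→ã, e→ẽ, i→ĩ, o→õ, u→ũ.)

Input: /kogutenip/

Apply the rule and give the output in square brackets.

[kogutẽnip]

/e/ before nasal /n/ → [ẽ]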